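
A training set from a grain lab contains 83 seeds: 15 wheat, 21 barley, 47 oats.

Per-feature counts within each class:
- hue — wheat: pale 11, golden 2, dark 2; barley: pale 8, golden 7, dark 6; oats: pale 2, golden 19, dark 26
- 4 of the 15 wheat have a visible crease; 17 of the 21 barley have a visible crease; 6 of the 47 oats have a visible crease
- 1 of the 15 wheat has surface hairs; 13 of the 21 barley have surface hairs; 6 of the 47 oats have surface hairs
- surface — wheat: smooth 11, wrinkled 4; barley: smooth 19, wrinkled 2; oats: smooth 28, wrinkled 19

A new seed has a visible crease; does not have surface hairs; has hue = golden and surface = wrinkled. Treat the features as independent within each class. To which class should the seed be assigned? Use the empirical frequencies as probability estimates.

wheat: (15/83) × (2/15) × (4/15) × (14/15) × (4/15) ≈ 0.00159929
barley: (21/83) × (7/21) × (17/21) × (8/21) × (2/21) ≈ 0.00247703
oats: (47/83) × (19/47) × (6/47) × (41/47) × (19/47) ≈ 0.0103055
Highest score → oats.

oats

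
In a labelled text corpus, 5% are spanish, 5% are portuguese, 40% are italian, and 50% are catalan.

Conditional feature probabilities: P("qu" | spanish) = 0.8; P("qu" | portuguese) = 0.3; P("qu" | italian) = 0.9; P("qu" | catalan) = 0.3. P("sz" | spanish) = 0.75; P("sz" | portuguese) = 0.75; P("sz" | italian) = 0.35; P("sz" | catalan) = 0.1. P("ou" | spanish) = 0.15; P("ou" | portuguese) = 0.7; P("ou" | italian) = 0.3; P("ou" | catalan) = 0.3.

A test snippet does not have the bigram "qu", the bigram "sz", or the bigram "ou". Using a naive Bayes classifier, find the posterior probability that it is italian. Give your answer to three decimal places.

0.075

spanish: 0.05 × (1−0.8) × (1−0.75) × (1−0.15) = 0.002125
portuguese: 0.05 × (1−0.3) × (1−0.75) × (1−0.7) = 0.002625
italian: 0.4 × (1−0.9) × (1−0.35) × (1−0.3) = 0.0182
catalan: 0.5 × (1−0.3) × (1−0.1) × (1−0.3) = 0.2205
P(italian | x) = 0.0182 / 0.24345 ≈ 0.075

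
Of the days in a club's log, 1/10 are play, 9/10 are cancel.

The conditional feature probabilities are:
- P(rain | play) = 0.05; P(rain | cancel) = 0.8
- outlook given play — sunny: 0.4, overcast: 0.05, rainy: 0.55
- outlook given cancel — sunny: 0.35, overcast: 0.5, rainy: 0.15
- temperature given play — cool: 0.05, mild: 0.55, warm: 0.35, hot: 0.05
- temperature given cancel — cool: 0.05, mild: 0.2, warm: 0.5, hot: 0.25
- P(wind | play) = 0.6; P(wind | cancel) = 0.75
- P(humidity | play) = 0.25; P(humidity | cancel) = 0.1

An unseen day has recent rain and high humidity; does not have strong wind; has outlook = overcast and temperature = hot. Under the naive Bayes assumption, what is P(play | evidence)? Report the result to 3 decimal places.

play: 0.1 × 0.05 × 0.05 × 0.05 × (1−0.6) × 0.25 = 0.00000125
cancel: 0.9 × 0.8 × 0.5 × 0.25 × (1−0.75) × 0.1 = 0.00225
P(play | x) = 0.00000125 / 0.00225125 ≈ 0.001

0.001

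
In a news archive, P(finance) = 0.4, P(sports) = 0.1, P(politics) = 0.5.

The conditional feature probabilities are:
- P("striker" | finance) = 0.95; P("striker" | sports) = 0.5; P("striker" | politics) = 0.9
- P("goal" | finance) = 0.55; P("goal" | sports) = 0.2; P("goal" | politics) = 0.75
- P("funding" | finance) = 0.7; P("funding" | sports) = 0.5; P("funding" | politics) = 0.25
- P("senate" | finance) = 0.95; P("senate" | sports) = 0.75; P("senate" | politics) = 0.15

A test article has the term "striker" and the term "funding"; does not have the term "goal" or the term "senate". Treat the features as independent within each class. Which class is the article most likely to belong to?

finance: 0.4 × 0.95 × (1−0.55) × 0.7 × (1−0.95) = 0.005985
sports: 0.1 × 0.5 × (1−0.2) × 0.5 × (1−0.75) = 0.005
politics: 0.5 × 0.9 × (1−0.75) × 0.25 × (1−0.15) = 0.02390625
Highest score → politics.

politics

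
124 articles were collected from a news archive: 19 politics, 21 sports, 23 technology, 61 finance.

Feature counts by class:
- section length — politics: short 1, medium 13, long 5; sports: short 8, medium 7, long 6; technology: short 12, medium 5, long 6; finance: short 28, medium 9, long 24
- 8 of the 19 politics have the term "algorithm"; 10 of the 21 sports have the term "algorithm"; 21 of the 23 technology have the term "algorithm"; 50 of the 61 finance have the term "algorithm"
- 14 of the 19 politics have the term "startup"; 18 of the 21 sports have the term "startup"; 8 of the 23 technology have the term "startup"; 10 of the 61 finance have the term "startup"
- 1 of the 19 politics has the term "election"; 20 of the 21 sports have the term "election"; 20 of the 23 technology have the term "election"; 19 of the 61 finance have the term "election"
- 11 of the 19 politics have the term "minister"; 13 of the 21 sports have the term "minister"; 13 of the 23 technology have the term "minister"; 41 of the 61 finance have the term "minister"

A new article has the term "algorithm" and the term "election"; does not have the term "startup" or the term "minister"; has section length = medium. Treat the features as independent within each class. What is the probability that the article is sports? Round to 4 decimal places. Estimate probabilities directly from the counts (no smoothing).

0.0881

politics: (19/124) × (13/19) × (8/19) × (5/19) × (1/19) × (8/19) ≈ 0.000257429
sports: (21/124) × (7/21) × (10/21) × (3/21) × (20/21) × (8/21) ≈ 0.00139329
technology: (23/124) × (5/23) × (21/23) × (15/23) × (20/23) × (10/23) ≈ 0.00907774
finance: (61/124) × (9/61) × (50/61) × (51/61) × (19/61) × (20/61) ≈ 0.00507955
P(sports | x) = 0.00139329 / 0.015808009 ≈ 0.0881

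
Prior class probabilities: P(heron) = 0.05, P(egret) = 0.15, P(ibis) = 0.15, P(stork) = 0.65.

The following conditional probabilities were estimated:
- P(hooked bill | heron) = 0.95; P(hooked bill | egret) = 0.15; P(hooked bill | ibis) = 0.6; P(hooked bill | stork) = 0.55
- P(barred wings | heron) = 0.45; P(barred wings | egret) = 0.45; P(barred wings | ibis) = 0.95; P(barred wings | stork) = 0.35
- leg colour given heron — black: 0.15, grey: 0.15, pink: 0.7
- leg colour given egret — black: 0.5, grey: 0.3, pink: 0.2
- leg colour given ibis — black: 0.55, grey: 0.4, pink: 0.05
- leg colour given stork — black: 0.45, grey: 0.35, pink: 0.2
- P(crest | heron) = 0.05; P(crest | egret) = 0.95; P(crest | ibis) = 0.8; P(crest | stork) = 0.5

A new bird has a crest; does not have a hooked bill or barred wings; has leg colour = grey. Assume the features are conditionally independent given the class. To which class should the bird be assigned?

stork

heron: 0.05 × (1−0.95) × (1−0.45) × 0.15 × 0.05 = 0.0000103125
egret: 0.15 × (1−0.15) × (1−0.45) × 0.3 × 0.95 = 0.019985625
ibis: 0.15 × (1−0.6) × (1−0.95) × 0.4 × 0.8 = 0.00096
stork: 0.65 × (1−0.55) × (1−0.35) × 0.35 × 0.5 = 0.033271875
Highest score → stork.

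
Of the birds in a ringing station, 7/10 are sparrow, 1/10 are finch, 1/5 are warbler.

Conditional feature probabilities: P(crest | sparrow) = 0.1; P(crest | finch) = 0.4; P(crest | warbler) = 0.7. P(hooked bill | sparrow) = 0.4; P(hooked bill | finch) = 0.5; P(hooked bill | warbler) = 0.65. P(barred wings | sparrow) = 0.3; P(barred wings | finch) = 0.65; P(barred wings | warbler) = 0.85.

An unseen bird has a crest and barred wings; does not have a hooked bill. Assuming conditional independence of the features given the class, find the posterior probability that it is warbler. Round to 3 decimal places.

0.619

sparrow: 0.7 × 0.1 × (1−0.4) × 0.3 = 0.0126
finch: 0.1 × 0.4 × (1−0.5) × 0.65 = 0.013
warbler: 0.2 × 0.7 × (1−0.65) × 0.85 = 0.04165
P(warbler | x) = 0.04165 / 0.06725 ≈ 0.619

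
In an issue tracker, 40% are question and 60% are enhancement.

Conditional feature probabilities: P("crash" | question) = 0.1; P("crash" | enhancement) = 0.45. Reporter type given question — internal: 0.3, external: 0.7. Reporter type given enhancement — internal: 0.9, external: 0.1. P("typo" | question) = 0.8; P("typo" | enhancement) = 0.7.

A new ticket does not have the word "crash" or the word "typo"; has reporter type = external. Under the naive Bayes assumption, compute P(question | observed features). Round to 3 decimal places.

0.836

question: 0.4 × (1−0.1) × 0.7 × (1−0.8) = 0.0504
enhancement: 0.6 × (1−0.45) × 0.1 × (1−0.7) = 0.0099
P(question | x) = 0.0504 / 0.0603 ≈ 0.836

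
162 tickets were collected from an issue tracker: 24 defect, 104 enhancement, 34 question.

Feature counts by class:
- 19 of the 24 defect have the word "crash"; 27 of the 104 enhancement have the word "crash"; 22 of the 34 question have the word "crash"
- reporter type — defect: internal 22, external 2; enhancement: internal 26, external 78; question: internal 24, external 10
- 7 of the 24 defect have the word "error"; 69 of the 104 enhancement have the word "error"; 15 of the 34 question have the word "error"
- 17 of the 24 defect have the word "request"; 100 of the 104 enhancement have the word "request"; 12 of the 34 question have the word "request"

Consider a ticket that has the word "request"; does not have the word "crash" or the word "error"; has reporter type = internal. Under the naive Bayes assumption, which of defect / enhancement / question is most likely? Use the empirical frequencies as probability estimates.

defect: (24/162) × (5/24) × (22/24) × (17/24) × (17/24) ≈ 0.0141952
enhancement: (104/162) × (77/104) × (26/104) × (35/104) × (100/104) ≈ 0.0384518
question: (34/162) × (12/34) × (24/34) × (19/34) × (12/34) ≈ 0.0103128
Highest score → enhancement.

enhancement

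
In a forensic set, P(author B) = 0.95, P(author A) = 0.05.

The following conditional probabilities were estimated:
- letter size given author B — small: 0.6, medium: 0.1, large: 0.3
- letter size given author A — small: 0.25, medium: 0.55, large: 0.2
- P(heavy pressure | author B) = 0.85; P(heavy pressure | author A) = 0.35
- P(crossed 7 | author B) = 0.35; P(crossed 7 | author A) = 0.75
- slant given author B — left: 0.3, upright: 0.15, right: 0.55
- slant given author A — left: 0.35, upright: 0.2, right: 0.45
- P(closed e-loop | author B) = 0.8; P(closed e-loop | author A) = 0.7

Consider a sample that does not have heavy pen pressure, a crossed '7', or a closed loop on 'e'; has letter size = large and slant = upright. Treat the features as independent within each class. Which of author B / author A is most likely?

author B: 0.95 × 0.3 × (1−0.85) × (1−0.35) × 0.15 × (1−0.8) = 0.000833625
author A: 0.05 × 0.2 × (1−0.35) × (1−0.75) × 0.2 × (1−0.7) = 0.0000975
Highest score → author B.

author B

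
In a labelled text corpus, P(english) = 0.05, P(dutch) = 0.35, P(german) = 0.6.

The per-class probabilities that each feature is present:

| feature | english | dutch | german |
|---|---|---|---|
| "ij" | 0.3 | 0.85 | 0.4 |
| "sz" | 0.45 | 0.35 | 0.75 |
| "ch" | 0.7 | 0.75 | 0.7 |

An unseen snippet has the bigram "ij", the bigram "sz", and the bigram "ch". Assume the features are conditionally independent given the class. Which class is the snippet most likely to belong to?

german

english: 0.05 × 0.3 × 0.45 × 0.7 = 0.004725
dutch: 0.35 × 0.85 × 0.35 × 0.75 = 0.07809375
german: 0.6 × 0.4 × 0.75 × 0.7 = 0.126
Highest score → german.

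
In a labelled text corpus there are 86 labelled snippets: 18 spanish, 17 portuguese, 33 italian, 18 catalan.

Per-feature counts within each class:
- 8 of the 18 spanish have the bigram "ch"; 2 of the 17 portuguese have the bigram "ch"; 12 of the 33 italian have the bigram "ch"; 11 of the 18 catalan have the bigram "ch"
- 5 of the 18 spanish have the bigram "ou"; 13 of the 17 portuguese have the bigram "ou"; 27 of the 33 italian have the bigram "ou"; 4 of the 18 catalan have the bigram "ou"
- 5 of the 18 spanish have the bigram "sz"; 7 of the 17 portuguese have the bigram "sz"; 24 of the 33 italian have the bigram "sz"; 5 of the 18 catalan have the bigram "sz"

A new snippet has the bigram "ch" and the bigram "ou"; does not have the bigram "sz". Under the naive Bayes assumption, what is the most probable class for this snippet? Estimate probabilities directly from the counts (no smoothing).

italian

spanish: (18/86) × (8/18) × (5/18) × (13/18) ≈ 0.0186621
portuguese: (17/86) × (2/17) × (13/17) × (10/17) ≈ 0.0104611
italian: (33/86) × (12/33) × (27/33) × (9/33) ≈ 0.0311359
catalan: (18/86) × (11/18) × (4/18) × (13/18) ≈ 0.0205283
Highest score → italian.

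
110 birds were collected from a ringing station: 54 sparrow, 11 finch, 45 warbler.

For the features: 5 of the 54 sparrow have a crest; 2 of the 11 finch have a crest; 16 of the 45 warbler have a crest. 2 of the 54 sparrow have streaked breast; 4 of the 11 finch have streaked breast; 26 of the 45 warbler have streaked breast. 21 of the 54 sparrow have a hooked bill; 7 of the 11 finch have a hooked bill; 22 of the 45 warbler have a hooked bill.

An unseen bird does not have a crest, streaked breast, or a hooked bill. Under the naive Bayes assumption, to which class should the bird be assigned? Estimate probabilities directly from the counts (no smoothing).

sparrow

sparrow: (54/110) × (49/54) × (52/54) × (33/54) ≈ 0.26214
finch: (11/110) × (9/11) × (7/11) × (4/11) ≈ 0.0189331
warbler: (45/110) × (29/45) × (19/45) × (23/45) ≈ 0.0568934
Highest score → sparrow.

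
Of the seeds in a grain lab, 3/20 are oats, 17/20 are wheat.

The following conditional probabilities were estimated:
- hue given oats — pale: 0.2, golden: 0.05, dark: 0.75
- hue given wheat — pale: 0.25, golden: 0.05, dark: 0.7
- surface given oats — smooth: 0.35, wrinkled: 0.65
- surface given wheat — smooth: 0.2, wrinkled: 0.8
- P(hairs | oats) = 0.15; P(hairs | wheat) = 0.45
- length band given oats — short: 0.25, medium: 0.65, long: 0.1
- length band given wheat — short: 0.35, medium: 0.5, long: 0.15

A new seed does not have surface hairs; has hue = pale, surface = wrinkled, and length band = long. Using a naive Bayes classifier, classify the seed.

wheat

oats: 0.15 × 0.2 × 0.65 × (1−0.15) × 0.1 = 0.0016575
wheat: 0.85 × 0.25 × 0.8 × (1−0.45) × 0.15 = 0.014025
Highest score → wheat.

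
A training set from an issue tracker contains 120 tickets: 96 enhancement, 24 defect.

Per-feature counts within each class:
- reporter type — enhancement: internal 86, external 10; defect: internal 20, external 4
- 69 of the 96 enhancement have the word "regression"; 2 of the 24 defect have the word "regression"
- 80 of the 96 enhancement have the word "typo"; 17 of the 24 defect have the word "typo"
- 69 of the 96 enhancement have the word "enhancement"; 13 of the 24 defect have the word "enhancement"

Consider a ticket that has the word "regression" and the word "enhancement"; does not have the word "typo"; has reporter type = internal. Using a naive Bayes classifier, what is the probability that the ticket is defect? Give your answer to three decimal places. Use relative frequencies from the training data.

0.034

enhancement: (96/120) × (86/96) × (69/96) × (16/96) × (69/96) ≈ 0.0617052
defect: (24/120) × (20/24) × (2/24) × (7/24) × (13/24) ≈ 0.00219425
P(defect | x) = 0.00219425 / 0.06389945 ≈ 0.034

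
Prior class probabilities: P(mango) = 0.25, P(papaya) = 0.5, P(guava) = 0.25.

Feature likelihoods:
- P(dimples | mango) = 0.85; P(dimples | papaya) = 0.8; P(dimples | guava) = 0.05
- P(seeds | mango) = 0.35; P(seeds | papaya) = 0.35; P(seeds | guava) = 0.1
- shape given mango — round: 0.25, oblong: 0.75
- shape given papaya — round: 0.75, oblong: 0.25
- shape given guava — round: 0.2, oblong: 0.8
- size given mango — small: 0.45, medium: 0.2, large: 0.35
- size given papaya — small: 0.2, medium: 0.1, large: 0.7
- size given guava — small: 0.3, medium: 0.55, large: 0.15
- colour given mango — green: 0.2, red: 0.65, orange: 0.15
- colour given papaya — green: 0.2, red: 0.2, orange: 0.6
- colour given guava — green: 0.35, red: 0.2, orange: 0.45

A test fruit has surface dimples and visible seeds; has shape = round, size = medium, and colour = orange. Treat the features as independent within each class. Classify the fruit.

papaya

mango: 0.25 × 0.85 × 0.35 × 0.25 × 0.2 × 0.15 = 0.0005578125
papaya: 0.5 × 0.8 × 0.35 × 0.75 × 0.1 × 0.6 = 0.0063
guava: 0.25 × 0.05 × 0.1 × 0.2 × 0.55 × 0.45 = 0.000061875
Highest score → papaya.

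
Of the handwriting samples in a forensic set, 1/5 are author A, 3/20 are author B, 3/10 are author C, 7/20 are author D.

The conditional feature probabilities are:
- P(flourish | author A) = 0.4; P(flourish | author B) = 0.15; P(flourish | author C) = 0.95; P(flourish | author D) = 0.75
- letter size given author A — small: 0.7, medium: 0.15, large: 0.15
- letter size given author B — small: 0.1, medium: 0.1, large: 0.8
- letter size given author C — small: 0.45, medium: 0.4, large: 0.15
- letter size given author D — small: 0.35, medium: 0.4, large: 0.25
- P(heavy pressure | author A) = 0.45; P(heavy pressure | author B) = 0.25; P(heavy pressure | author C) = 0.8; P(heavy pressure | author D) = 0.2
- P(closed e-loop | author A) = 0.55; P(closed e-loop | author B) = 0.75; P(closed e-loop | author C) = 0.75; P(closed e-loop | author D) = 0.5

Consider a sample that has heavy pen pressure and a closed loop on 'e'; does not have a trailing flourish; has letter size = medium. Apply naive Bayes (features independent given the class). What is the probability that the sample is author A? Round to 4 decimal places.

author A: 0.2 × (1−0.4) × 0.15 × 0.45 × 0.55 = 0.004455
author B: 0.15 × (1−0.15) × 0.1 × 0.25 × 0.75 = 0.002390625
author C: 0.3 × (1−0.95) × 0.4 × 0.8 × 0.75 = 0.0036
author D: 0.35 × (1−0.75) × 0.4 × 0.2 × 0.5 = 0.0035
P(author A | x) = 0.004455 / 0.013945625 ≈ 0.3195

0.3195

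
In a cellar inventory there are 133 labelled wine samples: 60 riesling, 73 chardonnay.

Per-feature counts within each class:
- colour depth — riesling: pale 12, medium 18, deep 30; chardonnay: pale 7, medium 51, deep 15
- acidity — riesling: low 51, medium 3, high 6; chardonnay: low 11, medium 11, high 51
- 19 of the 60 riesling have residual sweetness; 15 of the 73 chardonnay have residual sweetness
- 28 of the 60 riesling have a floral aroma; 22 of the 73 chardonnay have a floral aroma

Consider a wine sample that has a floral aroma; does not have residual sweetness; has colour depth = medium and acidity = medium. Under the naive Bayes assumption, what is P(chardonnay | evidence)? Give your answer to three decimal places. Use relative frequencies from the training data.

riesling: (60/133) × (18/60) × (3/60) × (41/60) × (28/60) ≈ 0.00215789
chardonnay: (73/133) × (51/73) × (11/73) × (58/73) × (22/73) ≈ 0.0138355
P(chardonnay | x) = 0.0138355 / 0.01599339 ≈ 0.865

0.865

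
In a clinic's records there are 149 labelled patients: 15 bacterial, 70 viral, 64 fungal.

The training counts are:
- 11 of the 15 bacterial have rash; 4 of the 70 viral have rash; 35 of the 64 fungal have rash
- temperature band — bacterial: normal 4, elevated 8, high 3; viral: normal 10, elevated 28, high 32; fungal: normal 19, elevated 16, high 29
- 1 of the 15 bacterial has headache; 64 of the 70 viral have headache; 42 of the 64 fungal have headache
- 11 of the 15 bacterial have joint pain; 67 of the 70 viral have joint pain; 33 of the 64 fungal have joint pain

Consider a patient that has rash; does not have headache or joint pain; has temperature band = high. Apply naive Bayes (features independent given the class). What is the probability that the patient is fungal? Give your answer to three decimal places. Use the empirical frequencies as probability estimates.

bacterial: (15/149) × (11/15) × (3/15) × (14/15) × (4/15) ≈ 0.00367487
viral: (70/149) × (4/70) × (32/70) × (6/70) × (3/70) ≈ 0.0000450819
fungal: (64/149) × (35/64) × (29/64) × (22/64) × (31/64) ≈ 0.0177225
P(fungal | x) = 0.0177225 / 0.0214424519 ≈ 0.827

0.827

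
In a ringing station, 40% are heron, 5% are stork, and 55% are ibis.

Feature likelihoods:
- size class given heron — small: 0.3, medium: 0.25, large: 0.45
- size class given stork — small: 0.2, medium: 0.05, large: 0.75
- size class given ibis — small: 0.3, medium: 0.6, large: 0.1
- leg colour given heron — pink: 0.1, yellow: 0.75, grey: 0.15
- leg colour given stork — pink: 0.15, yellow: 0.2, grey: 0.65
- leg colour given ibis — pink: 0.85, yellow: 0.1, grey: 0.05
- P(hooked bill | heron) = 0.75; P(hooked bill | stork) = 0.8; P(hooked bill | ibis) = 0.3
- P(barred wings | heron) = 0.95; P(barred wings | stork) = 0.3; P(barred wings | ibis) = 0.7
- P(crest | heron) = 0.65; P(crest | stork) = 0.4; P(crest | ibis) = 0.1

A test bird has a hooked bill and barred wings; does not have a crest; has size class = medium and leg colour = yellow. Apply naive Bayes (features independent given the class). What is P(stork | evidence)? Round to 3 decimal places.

heron: 0.4 × 0.25 × 0.75 × 0.75 × 0.95 × (1−0.65) = 0.018703125
stork: 0.05 × 0.05 × 0.2 × 0.8 × 0.3 × (1−0.4) = 0.000072
ibis: 0.55 × 0.6 × 0.1 × 0.3 × 0.7 × (1−0.1) = 0.006237
P(stork | x) = 0.000072 / 0.025012125 ≈ 0.003

0.003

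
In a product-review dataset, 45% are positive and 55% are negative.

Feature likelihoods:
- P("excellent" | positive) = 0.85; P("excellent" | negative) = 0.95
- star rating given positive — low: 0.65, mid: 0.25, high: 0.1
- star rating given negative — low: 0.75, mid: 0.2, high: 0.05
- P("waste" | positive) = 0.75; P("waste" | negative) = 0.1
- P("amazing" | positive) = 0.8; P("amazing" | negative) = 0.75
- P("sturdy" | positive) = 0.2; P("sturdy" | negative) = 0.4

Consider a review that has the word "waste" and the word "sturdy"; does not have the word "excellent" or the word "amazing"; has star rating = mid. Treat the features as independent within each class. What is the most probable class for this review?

positive

positive: 0.45 × (1−0.85) × 0.25 × 0.75 × (1−0.8) × 0.2 = 0.00050625
negative: 0.55 × (1−0.95) × 0.2 × 0.1 × (1−0.75) × 0.4 = 0.000055
Highest score → positive.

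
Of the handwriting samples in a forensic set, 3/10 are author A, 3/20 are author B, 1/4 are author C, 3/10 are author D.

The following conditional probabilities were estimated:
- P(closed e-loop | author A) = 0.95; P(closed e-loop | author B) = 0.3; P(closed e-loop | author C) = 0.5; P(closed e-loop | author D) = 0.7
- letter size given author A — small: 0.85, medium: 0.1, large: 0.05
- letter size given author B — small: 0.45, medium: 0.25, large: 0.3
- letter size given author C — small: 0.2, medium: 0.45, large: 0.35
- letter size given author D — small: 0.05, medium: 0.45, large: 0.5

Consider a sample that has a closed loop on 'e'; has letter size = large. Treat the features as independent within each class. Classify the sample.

author D

author A: 0.3 × 0.95 × 0.05 = 0.01425
author B: 0.15 × 0.3 × 0.3 = 0.0135
author C: 0.25 × 0.5 × 0.35 = 0.04375
author D: 0.3 × 0.7 × 0.5 = 0.105
Highest score → author D.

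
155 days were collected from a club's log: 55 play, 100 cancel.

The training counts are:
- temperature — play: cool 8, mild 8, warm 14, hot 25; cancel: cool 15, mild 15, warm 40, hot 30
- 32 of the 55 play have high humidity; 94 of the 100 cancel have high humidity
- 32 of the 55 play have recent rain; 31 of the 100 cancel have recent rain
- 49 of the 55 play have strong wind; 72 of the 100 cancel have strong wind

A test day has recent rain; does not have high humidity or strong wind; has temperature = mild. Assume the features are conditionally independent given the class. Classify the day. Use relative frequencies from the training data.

play

play: (55/155) × (8/55) × (23/55) × (32/55) × (6/55) ≈ 0.00136993
cancel: (100/155) × (15/100) × (6/100) × (31/100) × (28/100) = 0.000504
Highest score → play.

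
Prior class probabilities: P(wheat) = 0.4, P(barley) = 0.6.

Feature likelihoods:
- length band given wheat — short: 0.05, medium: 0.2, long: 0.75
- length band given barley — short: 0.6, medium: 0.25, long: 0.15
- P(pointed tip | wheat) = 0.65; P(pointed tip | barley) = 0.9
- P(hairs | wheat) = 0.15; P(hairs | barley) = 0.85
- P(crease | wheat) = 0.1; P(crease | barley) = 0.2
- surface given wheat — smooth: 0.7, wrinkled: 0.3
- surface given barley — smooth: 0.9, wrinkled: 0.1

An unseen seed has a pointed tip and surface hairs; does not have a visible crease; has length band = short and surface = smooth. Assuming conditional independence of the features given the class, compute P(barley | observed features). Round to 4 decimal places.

0.9938

wheat: 0.4 × 0.05 × 0.65 × 0.15 × (1−0.1) × 0.7 = 0.0012285
barley: 0.6 × 0.6 × 0.9 × 0.85 × (1−0.2) × 0.9 = 0.198288
P(barley | x) = 0.198288 / 0.1995165 ≈ 0.9938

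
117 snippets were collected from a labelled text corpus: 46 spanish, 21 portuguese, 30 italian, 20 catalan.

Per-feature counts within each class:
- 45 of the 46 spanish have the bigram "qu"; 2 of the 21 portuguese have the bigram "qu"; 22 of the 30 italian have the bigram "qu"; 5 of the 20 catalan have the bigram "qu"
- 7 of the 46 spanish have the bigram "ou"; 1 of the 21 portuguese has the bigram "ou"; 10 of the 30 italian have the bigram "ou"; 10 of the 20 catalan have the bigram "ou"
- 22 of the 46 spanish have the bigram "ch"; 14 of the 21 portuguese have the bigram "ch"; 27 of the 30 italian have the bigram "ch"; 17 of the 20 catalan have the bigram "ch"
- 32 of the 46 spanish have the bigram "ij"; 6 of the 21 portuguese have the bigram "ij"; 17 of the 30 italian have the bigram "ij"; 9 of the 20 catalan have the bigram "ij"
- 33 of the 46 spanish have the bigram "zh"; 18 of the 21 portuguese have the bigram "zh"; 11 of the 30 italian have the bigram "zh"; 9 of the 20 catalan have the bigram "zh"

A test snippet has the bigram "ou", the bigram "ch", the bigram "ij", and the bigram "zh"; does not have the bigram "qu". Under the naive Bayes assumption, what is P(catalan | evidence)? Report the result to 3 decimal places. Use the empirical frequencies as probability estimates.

0.654

spanish: (46/117) × (1/46) × (7/46) × (22/46) × (32/46) × (33/46) ≈ 0.000310433
portuguese: (21/117) × (19/21) × (1/21) × (14/21) × (6/21) × (18/21) ≈ 0.00126253
italian: (30/117) × (8/30) × (10/30) × (27/30) × (17/30) × (11/30) ≈ 0.00426211
catalan: (20/117) × (15/20) × (10/20) × (17/20) × (9/20) × (9/20) ≈ 0.0110337
P(catalan | x) = 0.0110337 / 0.016868773 ≈ 0.654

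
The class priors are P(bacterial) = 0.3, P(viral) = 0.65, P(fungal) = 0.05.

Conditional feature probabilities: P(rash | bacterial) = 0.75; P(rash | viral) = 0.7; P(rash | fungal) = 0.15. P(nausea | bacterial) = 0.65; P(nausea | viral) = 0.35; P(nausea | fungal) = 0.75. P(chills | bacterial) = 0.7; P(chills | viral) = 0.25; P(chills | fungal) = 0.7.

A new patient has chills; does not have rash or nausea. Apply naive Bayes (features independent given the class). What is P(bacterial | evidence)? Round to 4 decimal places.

bacterial: 0.3 × (1−0.75) × (1−0.65) × 0.7 = 0.018375
viral: 0.65 × (1−0.7) × (1−0.35) × 0.25 = 0.0316875
fungal: 0.05 × (1−0.15) × (1−0.75) × 0.7 = 0.0074375
P(bacterial | x) = 0.018375 / 0.0575 ≈ 0.3196

0.3196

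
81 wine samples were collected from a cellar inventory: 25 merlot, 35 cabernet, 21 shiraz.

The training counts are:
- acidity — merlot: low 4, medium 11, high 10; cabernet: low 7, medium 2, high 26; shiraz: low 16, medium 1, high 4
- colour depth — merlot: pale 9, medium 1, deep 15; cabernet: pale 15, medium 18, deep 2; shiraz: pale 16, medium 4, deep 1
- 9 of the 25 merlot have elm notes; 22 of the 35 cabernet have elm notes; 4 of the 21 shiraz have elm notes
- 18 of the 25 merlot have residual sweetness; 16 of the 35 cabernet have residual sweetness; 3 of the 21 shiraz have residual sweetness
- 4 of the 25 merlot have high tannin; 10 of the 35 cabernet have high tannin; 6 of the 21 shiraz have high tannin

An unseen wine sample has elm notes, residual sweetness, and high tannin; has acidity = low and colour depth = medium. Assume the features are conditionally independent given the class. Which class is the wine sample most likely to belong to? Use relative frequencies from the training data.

merlot: (25/81) × (4/25) × (1/25) × (9/25) × (18/25) × (4/25) = 0.00008192
cabernet: (35/81) × (7/35) × (18/35) × (22/35) × (16/35) × (10/35) ≈ 0.00364885
shiraz: (21/81) × (16/21) × (4/21) × (4/21) × (3/21) × (6/21) ≈ 0.000292516
Highest score → cabernet.

cabernet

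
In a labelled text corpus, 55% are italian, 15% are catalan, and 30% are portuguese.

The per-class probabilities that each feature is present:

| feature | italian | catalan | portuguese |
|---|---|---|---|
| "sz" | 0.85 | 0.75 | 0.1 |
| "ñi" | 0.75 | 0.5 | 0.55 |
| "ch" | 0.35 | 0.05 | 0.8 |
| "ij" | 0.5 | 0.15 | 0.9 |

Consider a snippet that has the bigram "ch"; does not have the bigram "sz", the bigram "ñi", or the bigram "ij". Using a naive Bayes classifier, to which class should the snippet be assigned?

italian: 0.55 × (1−0.85) × (1−0.75) × 0.35 × (1−0.5) = 0.003609375
catalan: 0.15 × (1−0.75) × (1−0.5) × 0.05 × (1−0.15) = 0.000796875
portuguese: 0.3 × (1−0.1) × (1−0.55) × 0.8 × (1−0.9) = 0.00972
Highest score → portuguese.

portuguese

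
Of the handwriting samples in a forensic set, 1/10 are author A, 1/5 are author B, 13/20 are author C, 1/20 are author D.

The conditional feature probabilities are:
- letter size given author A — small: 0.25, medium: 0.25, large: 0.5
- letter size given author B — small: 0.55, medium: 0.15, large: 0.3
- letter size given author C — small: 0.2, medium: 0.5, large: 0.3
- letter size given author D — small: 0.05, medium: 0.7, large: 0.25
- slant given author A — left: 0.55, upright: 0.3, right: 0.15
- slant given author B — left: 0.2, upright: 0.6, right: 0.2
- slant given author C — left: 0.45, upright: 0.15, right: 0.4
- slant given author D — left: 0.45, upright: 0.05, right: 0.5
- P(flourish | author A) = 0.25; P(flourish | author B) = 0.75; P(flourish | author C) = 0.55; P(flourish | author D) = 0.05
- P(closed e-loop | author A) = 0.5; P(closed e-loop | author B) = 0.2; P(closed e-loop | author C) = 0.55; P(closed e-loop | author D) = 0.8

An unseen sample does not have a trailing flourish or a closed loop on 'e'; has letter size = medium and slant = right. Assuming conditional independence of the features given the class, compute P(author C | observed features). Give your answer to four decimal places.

author A: 0.1 × 0.25 × 0.15 × (1−0.25) × (1−0.5) = 0.00140625
author B: 0.2 × 0.15 × 0.2 × (1−0.75) × (1−0.2) = 0.0012
author C: 0.65 × 0.5 × 0.4 × (1−0.55) × (1−0.55) = 0.026325
author D: 0.05 × 0.7 × 0.5 × (1−0.05) × (1−0.8) = 0.003325
P(author C | x) = 0.026325 / 0.03225625 ≈ 0.8161

0.8161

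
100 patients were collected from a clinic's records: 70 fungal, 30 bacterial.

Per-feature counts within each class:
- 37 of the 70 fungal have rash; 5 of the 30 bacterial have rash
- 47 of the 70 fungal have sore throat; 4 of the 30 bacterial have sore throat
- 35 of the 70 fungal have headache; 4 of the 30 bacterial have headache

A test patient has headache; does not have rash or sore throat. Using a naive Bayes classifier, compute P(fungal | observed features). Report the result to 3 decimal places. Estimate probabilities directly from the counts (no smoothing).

fungal: (70/100) × (33/70) × (23/70) × (35/70) ≈ 0.0542143
bacterial: (30/100) × (25/30) × (26/30) × (4/30) ≈ 0.0288889
P(fungal | x) = 0.0542143 / 0.0831032 ≈ 0.652

0.652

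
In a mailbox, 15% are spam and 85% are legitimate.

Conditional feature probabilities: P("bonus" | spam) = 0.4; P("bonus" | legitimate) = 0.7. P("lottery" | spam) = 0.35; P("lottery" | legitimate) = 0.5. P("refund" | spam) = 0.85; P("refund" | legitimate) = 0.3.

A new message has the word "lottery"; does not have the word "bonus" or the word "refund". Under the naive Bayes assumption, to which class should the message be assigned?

spam: 0.15 × (1−0.4) × 0.35 × (1−0.85) = 0.004725
legitimate: 0.85 × (1−0.7) × 0.5 × (1−0.3) = 0.08925
Highest score → legitimate.

legitimate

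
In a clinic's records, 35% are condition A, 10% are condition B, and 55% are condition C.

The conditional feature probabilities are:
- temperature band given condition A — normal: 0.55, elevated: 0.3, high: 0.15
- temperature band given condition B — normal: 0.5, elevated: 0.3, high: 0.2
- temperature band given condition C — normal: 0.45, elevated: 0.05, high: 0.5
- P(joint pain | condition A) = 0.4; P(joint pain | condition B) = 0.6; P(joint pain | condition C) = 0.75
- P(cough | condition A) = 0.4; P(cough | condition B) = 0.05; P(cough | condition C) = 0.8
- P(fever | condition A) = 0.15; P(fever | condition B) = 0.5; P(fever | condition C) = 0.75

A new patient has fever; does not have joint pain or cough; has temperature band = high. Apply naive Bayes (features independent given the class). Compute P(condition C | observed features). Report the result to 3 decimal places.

condition A: 0.35 × 0.15 × (1−0.4) × (1−0.4) × 0.15 = 0.002835
condition B: 0.1 × 0.2 × (1−0.6) × (1−0.05) × 0.5 = 0.0038
condition C: 0.55 × 0.5 × (1−0.75) × (1−0.8) × 0.75 = 0.0103125
P(condition C | x) = 0.0103125 / 0.0169475 ≈ 0.608

0.608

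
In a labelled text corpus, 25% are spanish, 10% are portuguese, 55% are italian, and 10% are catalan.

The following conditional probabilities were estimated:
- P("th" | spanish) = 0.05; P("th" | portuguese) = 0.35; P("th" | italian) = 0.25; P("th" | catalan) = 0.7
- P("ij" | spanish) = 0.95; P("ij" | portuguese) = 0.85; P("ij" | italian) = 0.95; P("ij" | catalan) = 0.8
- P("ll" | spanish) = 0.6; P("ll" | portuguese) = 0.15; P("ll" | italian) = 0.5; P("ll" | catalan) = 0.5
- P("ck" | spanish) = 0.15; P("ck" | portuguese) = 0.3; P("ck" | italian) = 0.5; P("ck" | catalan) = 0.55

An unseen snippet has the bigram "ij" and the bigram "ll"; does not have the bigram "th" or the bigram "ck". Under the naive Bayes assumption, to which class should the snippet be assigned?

spanish

spanish: 0.25 × (1−0.05) × 0.95 × 0.6 × (1−0.15) = 0.11506875
portuguese: 0.1 × (1−0.35) × 0.85 × 0.15 × (1−0.3) = 0.00580125
italian: 0.55 × (1−0.25) × 0.95 × 0.5 × (1−0.5) = 0.09796875
catalan: 0.1 × (1−0.7) × 0.8 × 0.5 × (1−0.55) = 0.0054
Highest score → spanish.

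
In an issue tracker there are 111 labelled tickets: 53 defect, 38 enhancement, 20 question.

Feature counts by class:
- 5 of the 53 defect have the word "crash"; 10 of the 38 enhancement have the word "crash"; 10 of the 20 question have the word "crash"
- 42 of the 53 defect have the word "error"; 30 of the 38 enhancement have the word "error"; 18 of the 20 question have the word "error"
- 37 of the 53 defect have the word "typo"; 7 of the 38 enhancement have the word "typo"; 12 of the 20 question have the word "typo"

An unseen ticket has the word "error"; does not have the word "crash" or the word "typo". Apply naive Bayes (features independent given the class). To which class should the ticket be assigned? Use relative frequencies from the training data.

defect: (53/111) × (48/53) × (42/53) × (16/53) ≈ 0.103451
enhancement: (38/111) × (28/38) × (30/38) × (31/38) ≈ 0.162462
question: (20/111) × (10/20) × (18/20) × (8/20) ≈ 0.0324324
Highest score → enhancement.

enhancement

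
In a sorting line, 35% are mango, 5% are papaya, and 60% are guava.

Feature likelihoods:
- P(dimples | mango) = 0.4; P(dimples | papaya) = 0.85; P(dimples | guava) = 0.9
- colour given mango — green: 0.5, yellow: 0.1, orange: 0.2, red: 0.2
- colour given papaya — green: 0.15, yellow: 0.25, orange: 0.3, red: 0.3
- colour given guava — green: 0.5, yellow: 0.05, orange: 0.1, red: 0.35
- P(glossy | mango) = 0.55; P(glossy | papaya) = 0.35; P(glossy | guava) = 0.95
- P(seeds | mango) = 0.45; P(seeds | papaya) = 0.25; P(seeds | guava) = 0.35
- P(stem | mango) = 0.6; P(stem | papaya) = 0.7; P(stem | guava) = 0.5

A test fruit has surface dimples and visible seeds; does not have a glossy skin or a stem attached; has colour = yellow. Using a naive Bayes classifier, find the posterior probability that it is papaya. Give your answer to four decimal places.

0.2743

mango: 0.35 × 0.4 × 0.1 × (1−0.55) × 0.45 × (1−0.6) = 0.001134
papaya: 0.05 × 0.85 × 0.25 × (1−0.35) × 0.25 × (1−0.7) = 0.00051796875
guava: 0.6 × 0.9 × 0.05 × (1−0.95) × 0.35 × (1−0.5) = 0.00023625
P(papaya | x) = 0.00051796875 / 0.00188821875 ≈ 0.2743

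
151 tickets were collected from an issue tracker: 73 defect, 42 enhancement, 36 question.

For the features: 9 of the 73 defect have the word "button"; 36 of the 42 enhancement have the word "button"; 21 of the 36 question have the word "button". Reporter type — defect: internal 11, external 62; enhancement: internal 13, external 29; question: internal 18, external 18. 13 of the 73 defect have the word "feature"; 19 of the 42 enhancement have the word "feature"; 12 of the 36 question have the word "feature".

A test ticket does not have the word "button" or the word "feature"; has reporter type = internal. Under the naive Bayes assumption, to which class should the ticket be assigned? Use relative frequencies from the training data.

defect

defect: (73/151) × (64/73) × (11/73) × (60/73) ≈ 0.052493
enhancement: (42/151) × (6/42) × (13/42) × (23/42) ≈ 0.00673514
question: (36/151) × (15/36) × (18/36) × (24/36) ≈ 0.0331126
Highest score → defect.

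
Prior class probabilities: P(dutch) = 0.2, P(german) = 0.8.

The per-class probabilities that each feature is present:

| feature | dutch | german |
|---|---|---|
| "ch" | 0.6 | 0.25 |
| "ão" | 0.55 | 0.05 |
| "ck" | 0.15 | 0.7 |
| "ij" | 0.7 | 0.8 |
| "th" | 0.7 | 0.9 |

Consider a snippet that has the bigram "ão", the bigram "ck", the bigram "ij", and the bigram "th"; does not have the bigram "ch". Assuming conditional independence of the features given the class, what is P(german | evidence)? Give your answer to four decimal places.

dutch: 0.2 × (1−0.6) × 0.55 × 0.15 × 0.7 × 0.7 = 0.003234
german: 0.8 × (1−0.25) × 0.05 × 0.7 × 0.8 × 0.9 = 0.01512
P(german | x) = 0.01512 / 0.018354 ≈ 0.8238

0.8238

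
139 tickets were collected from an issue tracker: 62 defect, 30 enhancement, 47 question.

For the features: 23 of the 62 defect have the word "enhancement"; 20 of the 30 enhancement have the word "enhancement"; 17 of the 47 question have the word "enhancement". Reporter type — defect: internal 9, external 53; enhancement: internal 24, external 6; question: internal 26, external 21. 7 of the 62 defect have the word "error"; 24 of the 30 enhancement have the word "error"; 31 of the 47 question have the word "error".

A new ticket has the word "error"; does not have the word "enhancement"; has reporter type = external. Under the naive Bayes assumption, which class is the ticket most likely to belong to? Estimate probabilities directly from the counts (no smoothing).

question

defect: (62/139) × (39/62) × (53/62) × (7/62) ≈ 0.0270795
enhancement: (30/139) × (10/30) × (6/30) × (24/30) ≈ 0.0115108
question: (47/139) × (30/47) × (21/47) × (31/47) ≈ 0.0636051
Highest score → question.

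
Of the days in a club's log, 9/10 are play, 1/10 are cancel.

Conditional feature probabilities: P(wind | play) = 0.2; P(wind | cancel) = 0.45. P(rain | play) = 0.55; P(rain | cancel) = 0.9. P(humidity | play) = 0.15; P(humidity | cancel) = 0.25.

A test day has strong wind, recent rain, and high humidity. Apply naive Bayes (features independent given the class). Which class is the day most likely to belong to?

play: 0.9 × 0.2 × 0.55 × 0.15 = 0.01485
cancel: 0.1 × 0.45 × 0.9 × 0.25 = 0.010125
Highest score → play.

play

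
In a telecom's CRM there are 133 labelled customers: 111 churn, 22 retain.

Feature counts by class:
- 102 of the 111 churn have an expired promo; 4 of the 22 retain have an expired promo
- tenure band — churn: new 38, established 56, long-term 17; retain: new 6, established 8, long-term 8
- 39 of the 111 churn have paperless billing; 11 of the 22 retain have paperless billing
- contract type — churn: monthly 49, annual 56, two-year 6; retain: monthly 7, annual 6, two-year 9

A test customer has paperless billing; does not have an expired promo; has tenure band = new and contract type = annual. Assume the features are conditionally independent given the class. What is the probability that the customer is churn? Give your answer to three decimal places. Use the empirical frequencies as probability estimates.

churn: (111/133) × (9/111) × (38/111) × (39/111) × (56/111) ≈ 0.00410637
retain: (22/133) × (18/22) × (6/22) × (11/22) × (6/22) ≈ 0.00503324
P(churn | x) = 0.00410637 / 0.00913961 ≈ 0.449

0.449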